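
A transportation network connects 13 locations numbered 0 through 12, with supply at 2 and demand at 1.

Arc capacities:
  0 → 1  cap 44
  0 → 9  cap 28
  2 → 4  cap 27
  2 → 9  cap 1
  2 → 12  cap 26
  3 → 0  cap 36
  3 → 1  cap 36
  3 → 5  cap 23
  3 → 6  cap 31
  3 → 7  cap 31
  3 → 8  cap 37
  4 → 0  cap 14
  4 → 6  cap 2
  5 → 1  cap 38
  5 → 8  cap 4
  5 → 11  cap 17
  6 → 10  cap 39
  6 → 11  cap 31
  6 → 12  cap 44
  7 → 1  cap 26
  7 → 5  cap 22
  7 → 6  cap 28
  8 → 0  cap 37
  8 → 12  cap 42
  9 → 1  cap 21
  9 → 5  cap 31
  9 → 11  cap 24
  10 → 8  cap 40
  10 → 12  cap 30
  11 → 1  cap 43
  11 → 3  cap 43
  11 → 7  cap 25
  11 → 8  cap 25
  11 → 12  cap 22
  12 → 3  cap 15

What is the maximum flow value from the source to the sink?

augment #1: 2→9→1 bottleneck 1, total now 1
augment #2: 2→4→0→1 bottleneck 14, total now 15
augment #3: 2→12→3→1 bottleneck 15, total now 30
augment #4: 2→4→6→11→1 bottleneck 2, total now 32

Maximum flow value: 32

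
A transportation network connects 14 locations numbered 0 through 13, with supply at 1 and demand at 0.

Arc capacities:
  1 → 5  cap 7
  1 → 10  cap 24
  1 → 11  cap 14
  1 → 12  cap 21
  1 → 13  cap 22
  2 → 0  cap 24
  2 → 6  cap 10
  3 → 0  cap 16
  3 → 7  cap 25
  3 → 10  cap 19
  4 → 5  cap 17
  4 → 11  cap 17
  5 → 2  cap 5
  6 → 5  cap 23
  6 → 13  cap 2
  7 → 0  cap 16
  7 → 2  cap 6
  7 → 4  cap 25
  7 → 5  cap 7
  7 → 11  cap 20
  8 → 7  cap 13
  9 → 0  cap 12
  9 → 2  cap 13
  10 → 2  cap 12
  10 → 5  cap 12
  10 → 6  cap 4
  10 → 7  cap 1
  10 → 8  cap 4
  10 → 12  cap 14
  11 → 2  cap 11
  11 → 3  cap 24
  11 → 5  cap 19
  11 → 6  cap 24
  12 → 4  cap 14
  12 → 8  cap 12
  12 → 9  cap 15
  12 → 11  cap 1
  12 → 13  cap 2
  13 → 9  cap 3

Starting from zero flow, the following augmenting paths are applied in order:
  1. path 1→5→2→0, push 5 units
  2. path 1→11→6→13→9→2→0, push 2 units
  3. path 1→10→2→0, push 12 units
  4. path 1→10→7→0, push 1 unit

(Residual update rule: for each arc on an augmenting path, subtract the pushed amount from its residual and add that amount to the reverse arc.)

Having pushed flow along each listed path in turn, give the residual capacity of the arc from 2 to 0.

after path 1 (1→5→2→0, push 5): res(2,0)=19
after path 2 (1→11→6→13→9→2→0, push 2): res(2,0)=17
after path 3 (1→10→2→0, push 12): res(2,0)=5
after path 4 (1→10→7→0, push 1): res(2,0)=5

Residual capacity of (2,0): 5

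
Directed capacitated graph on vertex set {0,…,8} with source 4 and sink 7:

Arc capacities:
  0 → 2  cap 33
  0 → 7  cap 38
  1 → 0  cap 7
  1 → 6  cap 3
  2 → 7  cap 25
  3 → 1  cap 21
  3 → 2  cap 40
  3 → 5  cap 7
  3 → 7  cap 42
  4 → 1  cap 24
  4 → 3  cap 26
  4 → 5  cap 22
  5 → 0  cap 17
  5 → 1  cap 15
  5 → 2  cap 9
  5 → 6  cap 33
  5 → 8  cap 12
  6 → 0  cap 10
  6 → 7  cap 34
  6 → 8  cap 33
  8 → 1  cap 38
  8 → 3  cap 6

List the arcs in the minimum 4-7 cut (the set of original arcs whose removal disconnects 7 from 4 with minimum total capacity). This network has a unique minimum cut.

Min-cut arcs: {(1,0), (1,6), (4,3), (4,5)} (total capacity 58)

augment #1: 4→3→7 push 26
augment #2: 4→1→0→7 push 7
augment #3: 4→1→6→7 push 3
augment #4: 4→5→0→7 push 17
augment #5: 4→5→2→7 push 5
max flow = 58; residual-reachable set from 4 gives S-side
cut edges (S→T): {(1,0), (1,6), (4,3), (4,5)} total cap 58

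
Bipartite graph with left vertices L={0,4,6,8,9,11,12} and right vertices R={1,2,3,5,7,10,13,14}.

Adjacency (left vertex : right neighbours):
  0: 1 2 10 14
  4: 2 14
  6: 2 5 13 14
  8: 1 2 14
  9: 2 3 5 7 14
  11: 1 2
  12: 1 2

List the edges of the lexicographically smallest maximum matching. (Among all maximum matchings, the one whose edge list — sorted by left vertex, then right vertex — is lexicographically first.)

|M| = 6 (so the lex-smallest maximum matching has 6 edges)
process left vertices in ascending order; for each, take the smallest-labelled available neighbour that still permits 6 edges overall, or leave it unmatched if none does
lex-smallest matching: {0-10, 4-2, 6-5, 8-14, 9-3, 11-1}

Lex-smallest maximum matching: {(0,10), (4,2), (6,5), (8,14), (9,3), (11,1)}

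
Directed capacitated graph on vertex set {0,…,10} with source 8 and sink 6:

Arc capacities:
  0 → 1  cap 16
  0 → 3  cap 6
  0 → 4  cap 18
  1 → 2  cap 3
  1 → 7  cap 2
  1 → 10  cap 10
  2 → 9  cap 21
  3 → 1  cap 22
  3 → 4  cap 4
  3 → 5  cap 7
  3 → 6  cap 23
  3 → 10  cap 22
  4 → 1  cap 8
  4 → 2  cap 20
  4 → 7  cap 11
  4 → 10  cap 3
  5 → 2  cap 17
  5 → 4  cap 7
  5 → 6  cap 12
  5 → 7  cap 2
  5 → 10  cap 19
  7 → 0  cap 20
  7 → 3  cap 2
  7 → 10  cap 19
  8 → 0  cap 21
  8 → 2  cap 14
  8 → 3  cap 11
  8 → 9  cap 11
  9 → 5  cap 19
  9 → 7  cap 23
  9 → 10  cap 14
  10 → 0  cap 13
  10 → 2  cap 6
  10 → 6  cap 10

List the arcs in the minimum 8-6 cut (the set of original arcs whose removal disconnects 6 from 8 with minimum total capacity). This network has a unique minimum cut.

Min-cut arcs: {(0,3), (5,6), (7,3), (8,3), (10,6)} (total capacity 41)

augment #1: 8→3→6 push 11
augment #2: 8→0→3→6 push 6
augment #3: 8→9→5→6 push 11
augment #4: 8→0→1→10→6 push 10
augment #5: 8→2→9→5→6 push 1
augment #6: 8→0→1→7→3→6 push 2
max flow = 41; residual-reachable set from 8 gives S-side
cut edges (S→T): {(0,3), (5,6), (7,3), (8,3), (10,6)} total cap 41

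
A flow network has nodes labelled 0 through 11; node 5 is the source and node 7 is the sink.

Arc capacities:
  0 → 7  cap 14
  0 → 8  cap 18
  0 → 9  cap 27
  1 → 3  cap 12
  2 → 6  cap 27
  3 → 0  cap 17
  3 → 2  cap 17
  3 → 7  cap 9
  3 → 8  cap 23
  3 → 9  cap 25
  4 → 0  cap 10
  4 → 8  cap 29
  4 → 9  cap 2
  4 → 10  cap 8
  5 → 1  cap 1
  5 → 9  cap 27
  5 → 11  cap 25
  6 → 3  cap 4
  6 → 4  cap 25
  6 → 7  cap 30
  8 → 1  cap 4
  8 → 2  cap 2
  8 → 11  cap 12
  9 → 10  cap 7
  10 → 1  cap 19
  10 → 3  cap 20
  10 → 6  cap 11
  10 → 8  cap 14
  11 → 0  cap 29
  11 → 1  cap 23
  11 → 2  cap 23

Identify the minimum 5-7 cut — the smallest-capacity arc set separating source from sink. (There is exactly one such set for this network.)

Min-cut arcs: {(5,1), (5,11), (9,10)} (total capacity 33)

augment #1: 5→1→3→7 push 1
augment #2: 5→11→0→7 push 14
augment #3: 5→9→10→3→7 push 7
augment #4: 5→11→1→3→7 push 1
augment #5: 5→11→2→6→7 push 10
max flow = 33; residual-reachable set from 5 gives S-side
cut edges (S→T): {(5,1), (5,11), (9,10)} total cap 33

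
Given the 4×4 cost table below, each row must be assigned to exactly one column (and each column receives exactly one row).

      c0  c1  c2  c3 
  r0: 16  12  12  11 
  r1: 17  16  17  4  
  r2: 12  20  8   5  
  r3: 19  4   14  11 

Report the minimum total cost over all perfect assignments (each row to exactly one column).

Minimum assignment cost: 32

one of 2 optimal assignments: row0→col0 (cost 16), row1→col3 (cost 4), row2→col2 (cost 8), row3→col1 (cost 4)
total = 16 + 4 + 8 + 4 = 32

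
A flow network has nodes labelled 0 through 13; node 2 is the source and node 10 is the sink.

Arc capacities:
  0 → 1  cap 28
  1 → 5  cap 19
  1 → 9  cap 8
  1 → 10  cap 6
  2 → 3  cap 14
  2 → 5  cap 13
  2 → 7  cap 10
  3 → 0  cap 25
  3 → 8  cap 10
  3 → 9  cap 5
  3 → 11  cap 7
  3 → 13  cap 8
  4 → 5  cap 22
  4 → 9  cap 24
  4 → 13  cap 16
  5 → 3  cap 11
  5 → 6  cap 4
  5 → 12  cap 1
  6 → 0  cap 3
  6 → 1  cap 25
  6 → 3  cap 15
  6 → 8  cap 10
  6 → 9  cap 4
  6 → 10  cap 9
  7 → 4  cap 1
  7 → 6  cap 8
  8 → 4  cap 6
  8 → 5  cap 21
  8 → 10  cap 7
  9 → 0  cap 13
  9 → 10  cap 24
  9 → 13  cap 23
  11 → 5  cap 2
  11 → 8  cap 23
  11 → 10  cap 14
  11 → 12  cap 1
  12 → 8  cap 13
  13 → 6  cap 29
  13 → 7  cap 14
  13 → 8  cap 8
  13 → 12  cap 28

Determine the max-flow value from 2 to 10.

augment #1: 2→3→8→10 bottleneck 7, total now 7
augment #2: 2→3→9→10 bottleneck 5, total now 12
augment #3: 2→3→11→10 bottleneck 2, total now 14
augment #4: 2→5→6→10 bottleneck 4, total now 18
augment #5: 2→7→6→10 bottleneck 5, total now 23
augment #6: 2→5→3→11→10 bottleneck 5, total now 28
augment #7: 2→7→4→9→10 bottleneck 1, total now 29
augment #8: 2→7→6→1→10 bottleneck 3, total now 32
augment #9: 2→5→3→0→1→10 bottleneck 3, total now 35
augment #10: 2→5→3→0→1→9→10 bottleneck 1, total now 36

Maximum flow value: 36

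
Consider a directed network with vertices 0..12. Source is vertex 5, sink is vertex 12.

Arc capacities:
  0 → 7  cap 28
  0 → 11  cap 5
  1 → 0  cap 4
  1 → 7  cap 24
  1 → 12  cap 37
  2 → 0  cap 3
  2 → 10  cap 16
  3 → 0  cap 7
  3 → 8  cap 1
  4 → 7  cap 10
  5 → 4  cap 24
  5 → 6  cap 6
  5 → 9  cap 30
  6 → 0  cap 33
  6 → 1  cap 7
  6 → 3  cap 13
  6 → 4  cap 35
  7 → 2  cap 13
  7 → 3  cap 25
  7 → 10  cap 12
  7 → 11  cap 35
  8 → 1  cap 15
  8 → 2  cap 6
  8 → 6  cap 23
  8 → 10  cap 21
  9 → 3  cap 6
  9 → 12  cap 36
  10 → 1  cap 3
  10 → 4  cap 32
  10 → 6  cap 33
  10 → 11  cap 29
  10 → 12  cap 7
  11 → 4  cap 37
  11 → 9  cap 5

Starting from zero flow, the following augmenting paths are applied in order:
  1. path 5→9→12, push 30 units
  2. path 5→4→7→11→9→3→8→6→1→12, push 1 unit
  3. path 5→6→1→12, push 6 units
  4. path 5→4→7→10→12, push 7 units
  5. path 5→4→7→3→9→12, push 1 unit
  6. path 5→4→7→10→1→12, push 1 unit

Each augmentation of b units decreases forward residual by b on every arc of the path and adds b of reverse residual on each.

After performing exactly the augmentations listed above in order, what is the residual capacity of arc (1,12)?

Residual capacity of (1,12): 29

after path 1 (5→9→12, push 30): res(1,12)=37
after path 2 (5→4→7→11→9→3→8→6→1→12, push 1): res(1,12)=36
after path 3 (5→6→1→12, push 6): res(1,12)=30
after path 4 (5→4→7→10→12, push 7): res(1,12)=30
after path 5 (5→4→7→3→9→12, push 1): res(1,12)=30
after path 6 (5→4→7→10→1→12, push 1): res(1,12)=29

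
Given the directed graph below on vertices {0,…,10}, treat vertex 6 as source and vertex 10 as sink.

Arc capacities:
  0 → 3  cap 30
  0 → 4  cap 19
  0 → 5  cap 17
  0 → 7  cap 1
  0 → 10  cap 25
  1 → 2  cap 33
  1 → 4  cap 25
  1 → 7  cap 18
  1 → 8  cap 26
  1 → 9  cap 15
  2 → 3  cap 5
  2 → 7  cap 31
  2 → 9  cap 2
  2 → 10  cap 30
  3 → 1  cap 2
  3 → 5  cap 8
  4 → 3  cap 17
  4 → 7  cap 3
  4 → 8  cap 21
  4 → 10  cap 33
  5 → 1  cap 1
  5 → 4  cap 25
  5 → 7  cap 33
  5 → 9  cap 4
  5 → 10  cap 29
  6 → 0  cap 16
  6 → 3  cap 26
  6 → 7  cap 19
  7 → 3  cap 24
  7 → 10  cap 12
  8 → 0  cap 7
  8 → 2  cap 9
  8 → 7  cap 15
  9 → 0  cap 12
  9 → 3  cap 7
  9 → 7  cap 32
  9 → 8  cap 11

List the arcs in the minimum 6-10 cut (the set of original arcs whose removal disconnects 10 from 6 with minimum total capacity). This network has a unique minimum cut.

augment #1: 6→0→10 push 16
augment #2: 6→7→10 push 12
augment #3: 6→3→5→10 push 8
augment #4: 6→3→1→2→10 push 2
max flow = 38; residual-reachable set from 6 gives S-side
cut edges (S→T): {(3,1), (3,5), (6,0), (7,10)} total cap 38

Min-cut arcs: {(3,1), (3,5), (6,0), (7,10)} (total capacity 38)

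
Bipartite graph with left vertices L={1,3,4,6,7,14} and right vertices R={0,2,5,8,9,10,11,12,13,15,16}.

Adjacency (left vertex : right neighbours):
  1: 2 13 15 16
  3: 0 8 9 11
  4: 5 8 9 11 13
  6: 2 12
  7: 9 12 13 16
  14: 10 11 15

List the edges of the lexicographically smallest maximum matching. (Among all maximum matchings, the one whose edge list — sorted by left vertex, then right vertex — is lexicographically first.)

Lex-smallest maximum matching: {(1,2), (3,0), (4,5), (6,12), (7,9), (14,10)}

|M| = 6 (so the lex-smallest maximum matching has 6 edges)
process left vertices in ascending order; for each, take the smallest-labelled available neighbour that still permits 6 edges overall, or leave it unmatched if none does
lex-smallest matching: {1-2, 3-0, 4-5, 6-12, 7-9, 14-10}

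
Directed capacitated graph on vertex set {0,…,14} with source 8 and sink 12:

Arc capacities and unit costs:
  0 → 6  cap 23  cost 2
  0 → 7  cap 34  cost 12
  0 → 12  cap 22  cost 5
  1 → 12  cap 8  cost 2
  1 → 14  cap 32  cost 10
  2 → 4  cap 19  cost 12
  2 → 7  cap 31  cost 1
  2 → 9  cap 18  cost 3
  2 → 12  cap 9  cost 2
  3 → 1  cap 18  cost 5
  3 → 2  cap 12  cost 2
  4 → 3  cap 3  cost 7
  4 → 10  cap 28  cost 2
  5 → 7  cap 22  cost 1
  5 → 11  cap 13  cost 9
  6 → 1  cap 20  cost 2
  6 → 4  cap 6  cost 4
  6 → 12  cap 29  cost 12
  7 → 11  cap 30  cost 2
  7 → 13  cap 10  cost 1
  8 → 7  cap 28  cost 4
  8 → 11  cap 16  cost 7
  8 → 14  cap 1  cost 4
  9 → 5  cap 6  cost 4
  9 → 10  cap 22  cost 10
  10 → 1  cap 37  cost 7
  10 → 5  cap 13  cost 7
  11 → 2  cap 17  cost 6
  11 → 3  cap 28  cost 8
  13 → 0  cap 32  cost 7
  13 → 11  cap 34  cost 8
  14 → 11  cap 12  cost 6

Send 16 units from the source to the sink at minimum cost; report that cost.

shortest-cost path #1: 8→7→11→2→12 push 9 @ unit cost 14 (adds 126)
shortest-cost path #2: 8→7→13→0→12 push 7 @ unit cost 17 (adds 119)
total cost = 245

Minimum cost for 16 units: 245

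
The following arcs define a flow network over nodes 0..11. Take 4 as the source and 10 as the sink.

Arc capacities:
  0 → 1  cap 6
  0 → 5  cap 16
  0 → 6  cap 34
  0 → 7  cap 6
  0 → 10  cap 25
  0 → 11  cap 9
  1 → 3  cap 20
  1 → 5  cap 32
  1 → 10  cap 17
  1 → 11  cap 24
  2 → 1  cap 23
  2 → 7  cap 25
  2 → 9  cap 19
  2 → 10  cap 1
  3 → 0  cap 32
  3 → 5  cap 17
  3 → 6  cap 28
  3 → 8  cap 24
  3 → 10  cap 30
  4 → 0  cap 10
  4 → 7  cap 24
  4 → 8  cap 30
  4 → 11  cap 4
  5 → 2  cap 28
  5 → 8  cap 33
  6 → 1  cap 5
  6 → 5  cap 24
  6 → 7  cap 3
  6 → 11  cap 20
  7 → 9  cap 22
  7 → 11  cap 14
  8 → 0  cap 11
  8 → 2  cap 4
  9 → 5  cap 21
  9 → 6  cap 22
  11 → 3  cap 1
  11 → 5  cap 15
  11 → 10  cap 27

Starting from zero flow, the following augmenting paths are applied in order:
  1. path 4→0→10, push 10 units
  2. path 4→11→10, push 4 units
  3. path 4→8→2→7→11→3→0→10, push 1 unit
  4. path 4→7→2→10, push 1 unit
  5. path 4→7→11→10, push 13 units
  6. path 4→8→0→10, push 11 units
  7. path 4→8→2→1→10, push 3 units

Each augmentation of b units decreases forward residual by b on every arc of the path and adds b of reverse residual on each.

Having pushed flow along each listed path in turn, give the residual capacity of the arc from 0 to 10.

after path 1 (4→0→10, push 10): res(0,10)=15
after path 2 (4→11→10, push 4): res(0,10)=15
after path 3 (4→8→2→7→11→3→0→10, push 1): res(0,10)=14
after path 4 (4→7→2→10, push 1): res(0,10)=14
after path 5 (4→7→11→10, push 13): res(0,10)=14
after path 6 (4→8→0→10, push 11): res(0,10)=3
after path 7 (4→8→2→1→10, push 3): res(0,10)=3

Residual capacity of (0,10): 3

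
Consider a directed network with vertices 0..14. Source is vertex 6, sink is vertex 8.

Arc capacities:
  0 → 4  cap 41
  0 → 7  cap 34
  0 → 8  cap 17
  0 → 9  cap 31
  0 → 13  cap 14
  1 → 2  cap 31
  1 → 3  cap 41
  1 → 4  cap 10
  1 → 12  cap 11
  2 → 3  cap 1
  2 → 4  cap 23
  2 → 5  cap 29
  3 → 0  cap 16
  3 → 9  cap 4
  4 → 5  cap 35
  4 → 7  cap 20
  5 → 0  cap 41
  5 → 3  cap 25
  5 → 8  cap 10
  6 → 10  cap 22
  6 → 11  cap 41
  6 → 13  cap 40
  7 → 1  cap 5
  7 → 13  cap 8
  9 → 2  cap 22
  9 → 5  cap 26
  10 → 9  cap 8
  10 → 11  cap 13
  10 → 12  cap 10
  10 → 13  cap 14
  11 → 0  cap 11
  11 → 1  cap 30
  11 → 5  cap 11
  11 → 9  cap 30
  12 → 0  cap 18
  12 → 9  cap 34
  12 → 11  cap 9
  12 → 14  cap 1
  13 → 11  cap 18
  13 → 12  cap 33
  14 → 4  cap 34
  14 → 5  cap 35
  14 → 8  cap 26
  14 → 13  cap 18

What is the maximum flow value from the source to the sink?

augment #1: 6→11→0→8 bottleneck 11, total now 11
augment #2: 6→11→5→8 bottleneck 10, total now 21
augment #3: 6→10→12→0→8 bottleneck 6, total now 27
augment #4: 6→10→12→14→8 bottleneck 1, total now 28

Maximum flow value: 28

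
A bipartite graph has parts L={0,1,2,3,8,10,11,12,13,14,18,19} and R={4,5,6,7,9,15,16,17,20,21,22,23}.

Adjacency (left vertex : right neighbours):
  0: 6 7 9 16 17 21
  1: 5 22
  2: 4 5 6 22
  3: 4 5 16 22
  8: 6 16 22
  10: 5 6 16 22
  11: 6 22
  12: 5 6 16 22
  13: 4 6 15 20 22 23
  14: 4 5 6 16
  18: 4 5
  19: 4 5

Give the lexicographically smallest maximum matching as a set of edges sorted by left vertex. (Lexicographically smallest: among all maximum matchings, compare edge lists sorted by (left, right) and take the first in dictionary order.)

Lex-smallest maximum matching: {(0,7), (1,5), (2,4), (3,16), (8,6), (10,22), (13,15)}

|M| = 7 (so the lex-smallest maximum matching has 7 edges)
process left vertices in ascending order; for each, take the smallest-labelled available neighbour that still permits 7 edges overall, or leave it unmatched if none does
lex-smallest matching: {0-7, 1-5, 2-4, 3-16, 8-6, 10-22, 13-15}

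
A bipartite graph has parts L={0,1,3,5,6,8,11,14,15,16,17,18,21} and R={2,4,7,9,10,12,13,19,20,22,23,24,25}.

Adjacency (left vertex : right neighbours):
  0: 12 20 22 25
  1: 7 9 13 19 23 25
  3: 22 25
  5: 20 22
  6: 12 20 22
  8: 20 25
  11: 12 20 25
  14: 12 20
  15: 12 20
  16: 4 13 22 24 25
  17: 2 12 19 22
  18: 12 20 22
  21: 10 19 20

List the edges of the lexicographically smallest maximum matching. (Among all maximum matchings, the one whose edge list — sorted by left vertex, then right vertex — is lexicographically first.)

Lex-smallest maximum matching: {(0,12), (1,7), (3,22), (5,20), (8,25), (16,4), (17,2), (21,10)}

|M| = 8 (so the lex-smallest maximum matching has 8 edges)
process left vertices in ascending order; for each, take the smallest-labelled available neighbour that still permits 8 edges overall, or leave it unmatched if none does
lex-smallest matching: {0-12, 1-7, 3-22, 5-20, 8-25, 16-4, 17-2, 21-10}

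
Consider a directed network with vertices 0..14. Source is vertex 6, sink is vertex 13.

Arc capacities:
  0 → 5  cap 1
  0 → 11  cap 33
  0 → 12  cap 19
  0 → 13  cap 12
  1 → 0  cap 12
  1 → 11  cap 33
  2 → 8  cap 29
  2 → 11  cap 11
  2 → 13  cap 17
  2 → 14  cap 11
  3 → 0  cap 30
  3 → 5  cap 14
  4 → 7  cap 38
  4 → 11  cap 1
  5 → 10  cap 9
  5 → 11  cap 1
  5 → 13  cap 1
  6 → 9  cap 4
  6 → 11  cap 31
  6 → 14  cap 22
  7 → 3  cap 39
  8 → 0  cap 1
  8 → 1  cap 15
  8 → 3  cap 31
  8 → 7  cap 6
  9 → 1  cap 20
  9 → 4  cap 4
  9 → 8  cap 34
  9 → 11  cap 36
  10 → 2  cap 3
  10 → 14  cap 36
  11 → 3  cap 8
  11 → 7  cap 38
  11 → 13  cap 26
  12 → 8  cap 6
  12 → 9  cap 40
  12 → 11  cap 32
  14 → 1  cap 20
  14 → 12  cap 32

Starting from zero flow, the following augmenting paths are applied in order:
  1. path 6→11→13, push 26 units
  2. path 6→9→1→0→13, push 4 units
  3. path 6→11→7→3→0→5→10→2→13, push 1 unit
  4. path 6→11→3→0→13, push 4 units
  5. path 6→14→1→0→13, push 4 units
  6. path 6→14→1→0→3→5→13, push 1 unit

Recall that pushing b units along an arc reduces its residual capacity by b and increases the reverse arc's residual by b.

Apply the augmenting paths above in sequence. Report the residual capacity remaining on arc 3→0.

after path 1 (6→11→13, push 26): res(3,0)=30
after path 2 (6→9→1→0→13, push 4): res(3,0)=30
after path 3 (6→11→7→3→0→5→10→2→13, push 1): res(3,0)=29
after path 4 (6→11→3→0→13, push 4): res(3,0)=25
after path 5 (6→14→1→0→13, push 4): res(3,0)=25
after path 6 (6→14→1→0→3→5→13, push 1): res(3,0)=26

Residual capacity of (3,0): 26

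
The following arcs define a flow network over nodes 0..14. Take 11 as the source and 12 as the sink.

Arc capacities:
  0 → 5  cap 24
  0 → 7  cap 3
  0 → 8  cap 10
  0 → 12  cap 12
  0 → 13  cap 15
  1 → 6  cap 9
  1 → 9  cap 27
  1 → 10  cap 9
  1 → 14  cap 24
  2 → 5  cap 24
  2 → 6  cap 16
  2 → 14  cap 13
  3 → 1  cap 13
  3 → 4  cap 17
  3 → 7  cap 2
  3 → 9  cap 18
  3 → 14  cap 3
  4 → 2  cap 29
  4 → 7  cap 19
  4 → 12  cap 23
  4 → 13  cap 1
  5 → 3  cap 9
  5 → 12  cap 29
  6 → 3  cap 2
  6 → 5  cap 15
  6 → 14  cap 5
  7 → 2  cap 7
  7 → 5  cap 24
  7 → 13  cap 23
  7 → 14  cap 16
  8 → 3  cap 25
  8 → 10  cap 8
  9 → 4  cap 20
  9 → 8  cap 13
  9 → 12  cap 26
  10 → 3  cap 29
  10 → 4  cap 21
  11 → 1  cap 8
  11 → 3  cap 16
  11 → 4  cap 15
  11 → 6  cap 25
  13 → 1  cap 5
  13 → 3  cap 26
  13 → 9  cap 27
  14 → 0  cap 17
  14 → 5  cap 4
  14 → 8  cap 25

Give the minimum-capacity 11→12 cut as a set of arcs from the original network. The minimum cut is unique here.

augment #1: 11→4→12 push 15
augment #2: 11→1→9→12 push 8
augment #3: 11→3→4→12 push 8
augment #4: 11→3→9→12 push 8
augment #5: 11→6→5→12 push 15
augment #6: 11→6→3→9→12 push 2
augment #7: 11→6→14→0→12 push 5
max flow = 61; residual-reachable set from 11 gives S-side
cut edges (S→T): {(6,3), (6,5), (6,14), (11,1), (11,3), (11,4)} total cap 61

Min-cut arcs: {(6,3), (6,5), (6,14), (11,1), (11,3), (11,4)} (total capacity 61)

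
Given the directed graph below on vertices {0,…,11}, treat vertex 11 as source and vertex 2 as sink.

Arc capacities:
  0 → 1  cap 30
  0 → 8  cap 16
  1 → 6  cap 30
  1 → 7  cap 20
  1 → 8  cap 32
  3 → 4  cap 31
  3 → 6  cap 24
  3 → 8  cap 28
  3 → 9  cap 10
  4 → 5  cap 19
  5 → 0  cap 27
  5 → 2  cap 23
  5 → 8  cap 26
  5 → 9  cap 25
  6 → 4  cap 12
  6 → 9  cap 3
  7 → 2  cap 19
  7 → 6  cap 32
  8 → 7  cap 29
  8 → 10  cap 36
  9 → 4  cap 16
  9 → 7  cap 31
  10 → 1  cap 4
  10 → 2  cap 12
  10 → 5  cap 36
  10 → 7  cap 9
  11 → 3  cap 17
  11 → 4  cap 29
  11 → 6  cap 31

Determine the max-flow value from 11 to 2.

augment #1: 11→4→5→2 bottleneck 19, total now 19
augment #2: 11→3→8→7→2 bottleneck 17, total now 36
augment #3: 11→6→9→7→2 bottleneck 2, total now 38
augment #4: 11→6→9→7→8→10→2 bottleneck 1, total now 39

Maximum flow value: 39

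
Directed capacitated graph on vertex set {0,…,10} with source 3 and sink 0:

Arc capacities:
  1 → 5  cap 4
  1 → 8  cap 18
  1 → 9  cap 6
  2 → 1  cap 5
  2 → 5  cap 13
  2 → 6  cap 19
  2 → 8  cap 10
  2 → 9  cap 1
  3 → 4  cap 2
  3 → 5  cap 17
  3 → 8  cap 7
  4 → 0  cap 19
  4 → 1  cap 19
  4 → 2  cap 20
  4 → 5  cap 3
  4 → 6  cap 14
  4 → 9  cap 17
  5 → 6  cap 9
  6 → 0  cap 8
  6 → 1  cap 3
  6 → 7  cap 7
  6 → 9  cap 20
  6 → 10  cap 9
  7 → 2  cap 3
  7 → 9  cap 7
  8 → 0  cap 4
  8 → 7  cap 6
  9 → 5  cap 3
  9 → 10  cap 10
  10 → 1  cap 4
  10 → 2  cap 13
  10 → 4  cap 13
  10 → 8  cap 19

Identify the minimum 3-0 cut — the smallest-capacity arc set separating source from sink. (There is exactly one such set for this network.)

augment #1: 3→4→0 push 2
augment #2: 3→8→0 push 4
augment #3: 3→5→6→0 push 8
augment #4: 3→5→6→10→4→0 push 1
augment #5: 3→8→7→9→10→4→0 push 3
max flow = 18; residual-reachable set from 3 gives S-side
cut edges (S→T): {(3,4), (3,8), (5,6)} total cap 18

Min-cut arcs: {(3,4), (3,8), (5,6)} (total capacity 18)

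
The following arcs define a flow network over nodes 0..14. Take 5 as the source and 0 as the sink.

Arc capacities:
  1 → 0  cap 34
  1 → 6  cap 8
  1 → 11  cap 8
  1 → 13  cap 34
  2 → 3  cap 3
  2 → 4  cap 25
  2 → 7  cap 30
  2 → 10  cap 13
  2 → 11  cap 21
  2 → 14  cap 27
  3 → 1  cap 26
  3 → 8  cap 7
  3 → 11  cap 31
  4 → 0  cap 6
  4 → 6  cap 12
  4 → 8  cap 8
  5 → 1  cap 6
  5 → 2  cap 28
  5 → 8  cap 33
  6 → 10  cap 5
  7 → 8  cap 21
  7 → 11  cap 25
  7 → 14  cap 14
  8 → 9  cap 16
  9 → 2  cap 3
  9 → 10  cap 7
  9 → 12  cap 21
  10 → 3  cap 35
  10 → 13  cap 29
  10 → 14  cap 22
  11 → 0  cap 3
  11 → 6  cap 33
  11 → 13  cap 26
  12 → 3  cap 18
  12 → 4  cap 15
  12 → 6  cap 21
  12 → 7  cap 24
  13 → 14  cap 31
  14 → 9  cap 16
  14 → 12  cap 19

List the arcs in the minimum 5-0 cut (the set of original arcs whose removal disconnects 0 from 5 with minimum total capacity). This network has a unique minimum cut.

augment #1: 5→1→0 push 6
augment #2: 5→2→4→0 push 6
augment #3: 5→2→11→0 push 3
augment #4: 5→2→3→1→0 push 3
augment #5: 5→2→10→3→1→0 push 13
augment #6: 5→2→14→12→3→1→0 push 3
augment #7: 5→8→9→10→3→1→0 push 7
max flow = 41; residual-reachable set from 5 gives S-side
cut edges (S→T): {(3,1), (4,0), (5,1), (11,0)} total cap 41

Min-cut arcs: {(3,1), (4,0), (5,1), (11,0)} (total capacity 41)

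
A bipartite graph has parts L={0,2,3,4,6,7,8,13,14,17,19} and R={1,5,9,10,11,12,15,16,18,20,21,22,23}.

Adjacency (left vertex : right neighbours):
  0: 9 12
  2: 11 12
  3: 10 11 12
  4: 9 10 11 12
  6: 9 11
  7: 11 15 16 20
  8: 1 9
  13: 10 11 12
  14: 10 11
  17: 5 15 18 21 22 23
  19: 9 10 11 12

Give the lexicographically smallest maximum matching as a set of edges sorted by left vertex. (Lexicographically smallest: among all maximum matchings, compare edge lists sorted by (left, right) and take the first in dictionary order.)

|M| = 7 (so the lex-smallest maximum matching has 7 edges)
process left vertices in ascending order; for each, take the smallest-labelled available neighbour that still permits 7 edges overall, or leave it unmatched if none does
lex-smallest matching: {0-9, 2-11, 3-10, 4-12, 7-15, 8-1, 17-5}

Lex-smallest maximum matching: {(0,9), (2,11), (3,10), (4,12), (7,15), (8,1), (17,5)}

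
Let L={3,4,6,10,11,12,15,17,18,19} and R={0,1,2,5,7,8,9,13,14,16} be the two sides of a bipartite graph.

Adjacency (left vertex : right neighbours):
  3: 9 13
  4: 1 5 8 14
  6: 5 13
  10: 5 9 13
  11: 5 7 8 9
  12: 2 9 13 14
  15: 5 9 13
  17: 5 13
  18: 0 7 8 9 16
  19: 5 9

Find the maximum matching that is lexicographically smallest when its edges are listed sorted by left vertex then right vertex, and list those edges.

Lex-smallest maximum matching: {(3,9), (4,1), (6,5), (10,13), (11,7), (12,2), (18,0)}

|M| = 7 (so the lex-smallest maximum matching has 7 edges)
process left vertices in ascending order; for each, take the smallest-labelled available neighbour that still permits 7 edges overall, or leave it unmatched if none does
lex-smallest matching: {3-9, 4-1, 6-5, 10-13, 11-7, 12-2, 18-0}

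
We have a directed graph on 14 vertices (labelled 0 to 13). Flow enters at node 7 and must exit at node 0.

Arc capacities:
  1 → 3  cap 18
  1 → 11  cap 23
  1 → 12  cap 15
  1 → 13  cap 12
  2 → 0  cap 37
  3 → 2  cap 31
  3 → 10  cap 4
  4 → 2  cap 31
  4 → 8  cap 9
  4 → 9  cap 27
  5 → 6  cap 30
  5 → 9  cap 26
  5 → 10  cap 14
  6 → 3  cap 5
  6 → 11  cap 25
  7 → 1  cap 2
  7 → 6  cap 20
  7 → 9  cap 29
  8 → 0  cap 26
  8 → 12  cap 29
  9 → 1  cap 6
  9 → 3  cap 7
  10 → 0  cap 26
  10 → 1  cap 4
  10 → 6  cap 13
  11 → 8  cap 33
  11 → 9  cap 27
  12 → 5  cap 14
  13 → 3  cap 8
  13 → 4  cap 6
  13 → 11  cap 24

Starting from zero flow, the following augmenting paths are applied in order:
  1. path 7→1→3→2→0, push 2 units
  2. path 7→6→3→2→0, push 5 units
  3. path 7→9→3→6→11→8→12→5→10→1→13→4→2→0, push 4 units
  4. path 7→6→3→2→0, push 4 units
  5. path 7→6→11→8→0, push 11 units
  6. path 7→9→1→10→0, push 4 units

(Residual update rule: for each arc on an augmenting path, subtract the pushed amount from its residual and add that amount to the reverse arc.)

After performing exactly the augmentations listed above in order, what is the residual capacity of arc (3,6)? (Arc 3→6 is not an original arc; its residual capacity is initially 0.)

Residual capacity of (3,6): 5

after path 1 (7→1→3→2→0, push 2): res(3,6)=0
after path 2 (7→6→3→2→0, push 5): res(3,6)=5
after path 3 (7→9→3→6→11→8→12→5→10→1→13→4→2→0, push 4): res(3,6)=1
after path 4 (7→6→3→2→0, push 4): res(3,6)=5
after path 5 (7→6→11→8→0, push 11): res(3,6)=5
after path 6 (7→9→1→10→0, push 4): res(3,6)=5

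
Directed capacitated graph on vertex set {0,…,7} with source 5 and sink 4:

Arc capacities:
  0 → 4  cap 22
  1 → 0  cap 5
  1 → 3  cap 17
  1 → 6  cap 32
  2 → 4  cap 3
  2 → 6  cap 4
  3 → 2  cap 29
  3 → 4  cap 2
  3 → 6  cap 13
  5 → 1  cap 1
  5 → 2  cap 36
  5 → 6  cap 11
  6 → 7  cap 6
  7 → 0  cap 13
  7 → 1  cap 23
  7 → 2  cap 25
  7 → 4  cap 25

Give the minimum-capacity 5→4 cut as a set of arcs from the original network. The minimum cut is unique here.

Min-cut arcs: {(2,4), (5,1), (6,7)} (total capacity 10)

augment #1: 5→2→4 push 3
augment #2: 5→1→0→4 push 1
augment #3: 5→6→7→4 push 6
max flow = 10; residual-reachable set from 5 gives S-side
cut edges (S→T): {(2,4), (5,1), (6,7)} total cap 10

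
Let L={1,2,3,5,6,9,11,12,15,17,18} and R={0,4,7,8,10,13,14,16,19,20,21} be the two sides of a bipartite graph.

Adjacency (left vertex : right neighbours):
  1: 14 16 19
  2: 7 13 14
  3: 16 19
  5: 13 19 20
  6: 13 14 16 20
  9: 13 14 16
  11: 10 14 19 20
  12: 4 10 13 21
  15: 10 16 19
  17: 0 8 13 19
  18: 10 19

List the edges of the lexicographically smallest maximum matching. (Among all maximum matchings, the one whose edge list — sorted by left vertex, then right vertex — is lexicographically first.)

|M| = 9 (so the lex-smallest maximum matching has 9 edges)
process left vertices in ascending order; for each, take the smallest-labelled available neighbour that still permits 9 edges overall, or leave it unmatched if none does
lex-smallest matching: {1-14, 2-7, 3-16, 5-13, 6-20, 11-10, 12-4, 15-19, 17-0}

Lex-smallest maximum matching: {(1,14), (2,7), (3,16), (5,13), (6,20), (11,10), (12,4), (15,19), (17,0)}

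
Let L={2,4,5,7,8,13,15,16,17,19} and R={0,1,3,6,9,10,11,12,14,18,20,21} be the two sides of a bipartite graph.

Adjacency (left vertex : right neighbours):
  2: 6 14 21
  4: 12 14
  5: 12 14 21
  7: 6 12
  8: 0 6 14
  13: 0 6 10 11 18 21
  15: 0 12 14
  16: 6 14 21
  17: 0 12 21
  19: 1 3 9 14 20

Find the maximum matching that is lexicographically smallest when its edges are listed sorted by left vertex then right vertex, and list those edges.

|M| = 7 (so the lex-smallest maximum matching has 7 edges)
process left vertices in ascending order; for each, take the smallest-labelled available neighbour that still permits 7 edges overall, or leave it unmatched if none does
lex-smallest matching: {2-6, 4-12, 5-14, 8-0, 13-10, 16-21, 19-1}

Lex-smallest maximum matching: {(2,6), (4,12), (5,14), (8,0), (13,10), (16,21), (19,1)}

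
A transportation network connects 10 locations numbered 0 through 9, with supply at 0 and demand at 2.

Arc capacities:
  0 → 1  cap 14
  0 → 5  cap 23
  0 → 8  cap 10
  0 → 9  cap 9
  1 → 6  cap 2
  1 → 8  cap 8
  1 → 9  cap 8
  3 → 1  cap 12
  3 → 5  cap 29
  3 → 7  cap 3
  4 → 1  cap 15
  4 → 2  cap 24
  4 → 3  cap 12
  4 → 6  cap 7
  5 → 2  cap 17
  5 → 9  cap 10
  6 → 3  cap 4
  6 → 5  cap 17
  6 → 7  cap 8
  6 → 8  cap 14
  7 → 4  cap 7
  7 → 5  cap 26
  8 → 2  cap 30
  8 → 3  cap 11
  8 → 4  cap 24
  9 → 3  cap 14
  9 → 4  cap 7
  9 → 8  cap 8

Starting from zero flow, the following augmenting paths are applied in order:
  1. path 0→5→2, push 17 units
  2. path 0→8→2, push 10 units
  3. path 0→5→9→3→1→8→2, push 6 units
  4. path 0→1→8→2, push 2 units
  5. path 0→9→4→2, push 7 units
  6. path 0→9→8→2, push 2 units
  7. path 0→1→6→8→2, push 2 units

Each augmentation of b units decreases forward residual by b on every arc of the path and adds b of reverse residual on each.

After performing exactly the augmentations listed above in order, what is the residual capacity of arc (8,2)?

after path 1 (0→5→2, push 17): res(8,2)=30
after path 2 (0→8→2, push 10): res(8,2)=20
after path 3 (0→5→9→3→1→8→2, push 6): res(8,2)=14
after path 4 (0→1→8→2, push 2): res(8,2)=12
after path 5 (0→9→4→2, push 7): res(8,2)=12
after path 6 (0→9→8→2, push 2): res(8,2)=10
after path 7 (0→1→6→8→2, push 2): res(8,2)=8

Residual capacity of (8,2): 8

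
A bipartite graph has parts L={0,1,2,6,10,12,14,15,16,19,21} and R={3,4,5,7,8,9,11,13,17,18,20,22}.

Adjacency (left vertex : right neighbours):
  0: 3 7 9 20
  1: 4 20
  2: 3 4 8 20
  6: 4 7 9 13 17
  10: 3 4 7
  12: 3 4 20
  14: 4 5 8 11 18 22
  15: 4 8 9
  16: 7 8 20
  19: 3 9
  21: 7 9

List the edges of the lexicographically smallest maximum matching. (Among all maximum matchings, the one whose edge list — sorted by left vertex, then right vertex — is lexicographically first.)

Lex-smallest maximum matching: {(0,3), (1,4), (2,8), (6,13), (10,7), (12,20), (14,5), (15,9)}

|M| = 8 (so the lex-smallest maximum matching has 8 edges)
process left vertices in ascending order; for each, take the smallest-labelled available neighbour that still permits 8 edges overall, or leave it unmatched if none does
lex-smallest matching: {0-3, 1-4, 2-8, 6-13, 10-7, 12-20, 14-5, 15-9}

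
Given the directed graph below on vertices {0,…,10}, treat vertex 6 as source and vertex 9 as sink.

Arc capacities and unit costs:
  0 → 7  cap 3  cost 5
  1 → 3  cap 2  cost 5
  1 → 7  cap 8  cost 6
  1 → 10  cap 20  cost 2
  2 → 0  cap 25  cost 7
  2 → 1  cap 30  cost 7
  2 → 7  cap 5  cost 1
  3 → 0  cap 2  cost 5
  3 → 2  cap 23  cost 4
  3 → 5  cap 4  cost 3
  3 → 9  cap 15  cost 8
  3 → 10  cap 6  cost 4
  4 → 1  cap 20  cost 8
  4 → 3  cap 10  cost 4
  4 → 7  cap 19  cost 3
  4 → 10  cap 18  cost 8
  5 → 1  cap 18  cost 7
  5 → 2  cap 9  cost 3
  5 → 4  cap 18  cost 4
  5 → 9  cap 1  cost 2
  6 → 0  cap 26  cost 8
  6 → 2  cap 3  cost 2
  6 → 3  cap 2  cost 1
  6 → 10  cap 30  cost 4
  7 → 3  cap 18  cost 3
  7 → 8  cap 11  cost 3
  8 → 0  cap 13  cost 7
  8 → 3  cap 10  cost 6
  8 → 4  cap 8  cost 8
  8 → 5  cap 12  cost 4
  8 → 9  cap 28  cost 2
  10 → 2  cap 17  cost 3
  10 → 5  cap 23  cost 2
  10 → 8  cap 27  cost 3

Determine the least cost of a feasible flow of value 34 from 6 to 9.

Minimum cost for 34 units: 324

shortest-cost path #1: 6→3→5→9 push 1 @ unit cost 6 (adds 6)
shortest-cost path #2: 6→2→7→8→9 push 3 @ unit cost 8 (adds 24)
shortest-cost path #3: 6→3→9 push 1 @ unit cost 9 (adds 9)
shortest-cost path #4: 6→10→8→9 push 25 @ unit cost 9 (adds 225)
shortest-cost path #5: 6→10→5→3→9 push 1 @ unit cost 11 (adds 11)
shortest-cost path #6: 6→10→8→7→3→9 push 2 @ unit cost 15 (adds 30)
shortest-cost path #7: 6→10→2→7→3→9 push 1 @ unit cost 19 (adds 19)
total cost = 324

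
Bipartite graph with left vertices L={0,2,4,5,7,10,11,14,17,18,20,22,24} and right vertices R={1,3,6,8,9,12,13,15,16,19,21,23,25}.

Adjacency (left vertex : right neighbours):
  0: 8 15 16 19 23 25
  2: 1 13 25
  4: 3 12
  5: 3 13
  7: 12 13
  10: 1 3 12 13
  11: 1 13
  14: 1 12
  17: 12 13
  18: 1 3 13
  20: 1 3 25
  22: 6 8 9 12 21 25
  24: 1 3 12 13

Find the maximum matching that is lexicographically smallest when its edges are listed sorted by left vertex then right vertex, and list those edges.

|M| = 7 (so the lex-smallest maximum matching has 7 edges)
process left vertices in ascending order; for each, take the smallest-labelled available neighbour that still permits 7 edges overall, or leave it unmatched if none does
lex-smallest matching: {0-8, 2-1, 4-3, 5-13, 7-12, 20-25, 22-6}

Lex-smallest maximum matching: {(0,8), (2,1), (4,3), (5,13), (7,12), (20,25), (22,6)}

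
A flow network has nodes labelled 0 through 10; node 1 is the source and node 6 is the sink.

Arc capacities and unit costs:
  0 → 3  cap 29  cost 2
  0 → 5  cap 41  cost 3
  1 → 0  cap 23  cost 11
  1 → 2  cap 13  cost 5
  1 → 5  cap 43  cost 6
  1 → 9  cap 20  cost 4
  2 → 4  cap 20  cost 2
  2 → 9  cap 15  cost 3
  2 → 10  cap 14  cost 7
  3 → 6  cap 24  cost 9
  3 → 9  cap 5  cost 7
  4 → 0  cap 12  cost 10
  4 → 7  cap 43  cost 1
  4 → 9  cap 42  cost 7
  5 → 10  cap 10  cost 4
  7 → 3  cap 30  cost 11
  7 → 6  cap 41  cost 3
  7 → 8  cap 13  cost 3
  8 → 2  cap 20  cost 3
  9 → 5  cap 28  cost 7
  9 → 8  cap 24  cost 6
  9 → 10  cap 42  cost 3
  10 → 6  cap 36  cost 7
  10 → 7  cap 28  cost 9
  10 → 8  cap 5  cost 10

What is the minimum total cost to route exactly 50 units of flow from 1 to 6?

shortest-cost path #1: 1→2→4→7→6 push 13 @ unit cost 11 (adds 143)
shortest-cost path #2: 1→9→10→6 push 20 @ unit cost 14 (adds 280)
shortest-cost path #3: 1→5→10→6 push 10 @ unit cost 17 (adds 170)
shortest-cost path #4: 1→0→3→6 push 7 @ unit cost 22 (adds 154)
total cost = 747

Minimum cost for 50 units: 747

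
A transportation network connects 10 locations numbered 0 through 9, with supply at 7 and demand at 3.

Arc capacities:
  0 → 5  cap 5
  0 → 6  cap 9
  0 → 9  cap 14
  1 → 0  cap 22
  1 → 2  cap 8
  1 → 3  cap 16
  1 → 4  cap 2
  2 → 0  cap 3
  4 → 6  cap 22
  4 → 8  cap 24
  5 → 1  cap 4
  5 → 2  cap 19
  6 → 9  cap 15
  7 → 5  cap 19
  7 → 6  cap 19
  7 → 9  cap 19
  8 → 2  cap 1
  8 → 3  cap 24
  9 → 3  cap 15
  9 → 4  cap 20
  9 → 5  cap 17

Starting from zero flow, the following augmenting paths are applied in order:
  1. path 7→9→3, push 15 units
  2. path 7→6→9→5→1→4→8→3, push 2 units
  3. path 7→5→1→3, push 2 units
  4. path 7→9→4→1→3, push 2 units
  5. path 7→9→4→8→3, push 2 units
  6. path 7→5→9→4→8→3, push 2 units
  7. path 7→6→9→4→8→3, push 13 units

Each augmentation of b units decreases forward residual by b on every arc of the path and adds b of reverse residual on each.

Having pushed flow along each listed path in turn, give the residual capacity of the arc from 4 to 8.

after path 1 (7→9→3, push 15): res(4,8)=24
after path 2 (7→6→9→5→1→4→8→3, push 2): res(4,8)=22
after path 3 (7→5→1→3, push 2): res(4,8)=22
after path 4 (7→9→4→1→3, push 2): res(4,8)=22
after path 5 (7→9→4→8→3, push 2): res(4,8)=20
after path 6 (7→5→9→4→8→3, push 2): res(4,8)=18
after path 7 (7→6→9→4→8→3, push 13): res(4,8)=5

Residual capacity of (4,8): 5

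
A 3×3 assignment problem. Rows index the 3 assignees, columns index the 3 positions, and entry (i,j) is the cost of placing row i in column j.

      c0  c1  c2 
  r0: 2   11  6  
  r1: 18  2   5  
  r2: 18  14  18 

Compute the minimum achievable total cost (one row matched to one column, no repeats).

Minimum assignment cost: 21

optimal assignment: row0→col0 (cost 2), row1→col2 (cost 5), row2→col1 (cost 14)
total = 2 + 5 + 14 = 21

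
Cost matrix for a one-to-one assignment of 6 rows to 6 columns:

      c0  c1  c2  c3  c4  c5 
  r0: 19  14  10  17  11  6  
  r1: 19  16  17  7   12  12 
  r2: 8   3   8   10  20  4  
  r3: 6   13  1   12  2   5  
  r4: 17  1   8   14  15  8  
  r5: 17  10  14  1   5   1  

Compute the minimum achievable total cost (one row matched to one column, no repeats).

Minimum assignment cost: 28

optimal assignment: row0→col5 (cost 6), row1→col3 (cost 7), row2→col0 (cost 8), row3→col2 (cost 1), row4→col1 (cost 1), row5→col4 (cost 5)
total = 6 + 7 + 8 + 1 + 1 + 5 = 28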